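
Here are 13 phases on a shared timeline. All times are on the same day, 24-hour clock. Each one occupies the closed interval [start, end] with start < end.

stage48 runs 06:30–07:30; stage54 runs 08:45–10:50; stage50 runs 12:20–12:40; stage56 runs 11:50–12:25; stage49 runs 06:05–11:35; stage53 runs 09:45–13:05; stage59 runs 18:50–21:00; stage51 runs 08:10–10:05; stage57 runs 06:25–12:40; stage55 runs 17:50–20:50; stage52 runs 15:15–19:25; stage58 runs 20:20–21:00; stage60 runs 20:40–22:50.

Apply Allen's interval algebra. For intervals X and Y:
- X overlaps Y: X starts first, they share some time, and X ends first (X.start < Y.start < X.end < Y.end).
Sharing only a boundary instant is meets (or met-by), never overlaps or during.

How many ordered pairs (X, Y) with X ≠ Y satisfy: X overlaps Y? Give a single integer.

14

Checking all 156 ordered pairs for relation 'overlaps'; matching pairs in alphabetical order:
(stage49, stage53): stage49 overlaps stage53 ✓
(stage49, stage57): stage49 overlaps stage57 ✓
(stage51, stage53): stage51 overlaps stage53 ✓
(stage51, stage54): stage51 overlaps stage54 ✓
(stage52, stage55): stage52 overlaps stage55 ✓
(stage52, stage59): stage52 overlaps stage59 ✓
(stage54, stage53): stage54 overlaps stage53 ✓
(stage55, stage58): stage55 overlaps stage58 ✓
(stage55, stage59): stage55 overlaps stage59 ✓
(stage55, stage60): stage55 overlaps stage60 ✓
(stage56, stage50): stage56 overlaps stage50 ✓
(stage57, stage53): stage57 overlaps stage53 ✓
(stage58, stage60): stage58 overlaps stage60 ✓
(stage59, stage60): stage59 overlaps stage60 ✓
Count: 14.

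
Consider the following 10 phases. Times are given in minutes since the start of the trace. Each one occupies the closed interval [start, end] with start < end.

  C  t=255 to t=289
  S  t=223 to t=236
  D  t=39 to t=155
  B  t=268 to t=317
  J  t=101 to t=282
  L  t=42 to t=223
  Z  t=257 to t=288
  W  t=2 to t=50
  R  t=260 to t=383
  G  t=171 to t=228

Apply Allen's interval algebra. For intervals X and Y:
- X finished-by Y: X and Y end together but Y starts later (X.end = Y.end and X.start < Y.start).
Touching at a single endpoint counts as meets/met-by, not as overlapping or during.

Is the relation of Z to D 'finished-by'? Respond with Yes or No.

No

Z = [t=257, t=288], D = [t=39, t=155].
Actual relation of Z to D: after.
Asked whether 'finished-by' holds → No.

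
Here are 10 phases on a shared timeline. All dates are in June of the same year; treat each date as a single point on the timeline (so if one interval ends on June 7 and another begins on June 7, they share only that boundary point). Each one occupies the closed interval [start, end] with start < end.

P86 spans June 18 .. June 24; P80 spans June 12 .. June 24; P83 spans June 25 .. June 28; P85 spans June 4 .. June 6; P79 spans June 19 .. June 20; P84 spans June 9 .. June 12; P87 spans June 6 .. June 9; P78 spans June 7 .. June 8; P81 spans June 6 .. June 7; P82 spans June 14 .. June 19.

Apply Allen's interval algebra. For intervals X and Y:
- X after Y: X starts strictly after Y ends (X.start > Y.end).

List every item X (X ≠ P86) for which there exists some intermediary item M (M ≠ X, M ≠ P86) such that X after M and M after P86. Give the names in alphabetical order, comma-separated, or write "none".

Target P86 = [June 18, June 24].
Intermediaries M with M after P86: P83.
Via P83 — items with X after P83: none.
Union: none.

none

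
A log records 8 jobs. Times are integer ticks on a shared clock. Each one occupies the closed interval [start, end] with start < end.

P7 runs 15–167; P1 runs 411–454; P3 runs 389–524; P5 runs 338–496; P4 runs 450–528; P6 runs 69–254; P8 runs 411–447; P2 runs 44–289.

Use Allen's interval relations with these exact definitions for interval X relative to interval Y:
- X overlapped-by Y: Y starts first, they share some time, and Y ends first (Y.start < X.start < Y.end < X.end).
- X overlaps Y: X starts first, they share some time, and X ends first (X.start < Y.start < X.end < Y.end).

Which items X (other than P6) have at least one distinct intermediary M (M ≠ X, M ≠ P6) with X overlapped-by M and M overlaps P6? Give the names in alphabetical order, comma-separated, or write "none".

Target P6 = [69, 254].
Intermediaries M with M overlaps P6: P7.
Via P7 — items with X overlapped-by P7: P2.
Union: P2.

P2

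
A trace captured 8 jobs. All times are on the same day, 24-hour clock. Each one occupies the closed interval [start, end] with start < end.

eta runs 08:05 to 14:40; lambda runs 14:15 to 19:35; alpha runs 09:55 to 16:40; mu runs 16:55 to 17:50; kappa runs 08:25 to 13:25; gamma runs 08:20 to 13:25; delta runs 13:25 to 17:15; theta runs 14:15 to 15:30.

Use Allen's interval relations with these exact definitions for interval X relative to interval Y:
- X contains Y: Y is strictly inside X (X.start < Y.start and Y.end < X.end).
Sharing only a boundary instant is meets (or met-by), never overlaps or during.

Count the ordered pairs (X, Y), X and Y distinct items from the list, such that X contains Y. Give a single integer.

5

Checking all 56 ordered pairs for relation 'contains'; matching pairs in alphabetical order:
(alpha, theta): alpha contains theta ✓
(delta, theta): delta contains theta ✓
(eta, gamma): eta contains gamma ✓
(eta, kappa): eta contains kappa ✓
(lambda, mu): lambda contains mu ✓
Count: 5.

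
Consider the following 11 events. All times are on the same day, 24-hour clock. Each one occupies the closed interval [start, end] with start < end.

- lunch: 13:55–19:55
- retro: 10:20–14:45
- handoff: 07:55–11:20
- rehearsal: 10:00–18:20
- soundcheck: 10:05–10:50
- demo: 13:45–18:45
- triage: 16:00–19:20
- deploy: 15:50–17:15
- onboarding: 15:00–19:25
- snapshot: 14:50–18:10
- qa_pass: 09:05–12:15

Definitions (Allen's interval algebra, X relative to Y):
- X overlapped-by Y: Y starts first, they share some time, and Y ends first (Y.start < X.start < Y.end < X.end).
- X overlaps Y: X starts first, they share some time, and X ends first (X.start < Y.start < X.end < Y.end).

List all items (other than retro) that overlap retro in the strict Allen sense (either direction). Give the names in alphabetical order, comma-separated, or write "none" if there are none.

demo, handoff, lunch, qa_pass, soundcheck

Target retro = [10:20, 14:45].
demo [13:45, 18:45] → overlapped-by → yes.
deploy [15:50, 17:15] → after → no.
handoff [07:55, 11:20] → overlaps → yes.
lunch [13:55, 19:55] → overlapped-by → yes.
onboarding [15:00, 19:25] → after → no.
qa_pass [09:05, 12:15] → overlaps → yes.
rehearsal [10:00, 18:20] → contains → no.
snapshot [14:50, 18:10] → after → no.
soundcheck [10:05, 10:50] → overlaps → yes.
triage [16:00, 19:20] → after → no.
Result: demo, handoff, lunch, qa_pass, soundcheck.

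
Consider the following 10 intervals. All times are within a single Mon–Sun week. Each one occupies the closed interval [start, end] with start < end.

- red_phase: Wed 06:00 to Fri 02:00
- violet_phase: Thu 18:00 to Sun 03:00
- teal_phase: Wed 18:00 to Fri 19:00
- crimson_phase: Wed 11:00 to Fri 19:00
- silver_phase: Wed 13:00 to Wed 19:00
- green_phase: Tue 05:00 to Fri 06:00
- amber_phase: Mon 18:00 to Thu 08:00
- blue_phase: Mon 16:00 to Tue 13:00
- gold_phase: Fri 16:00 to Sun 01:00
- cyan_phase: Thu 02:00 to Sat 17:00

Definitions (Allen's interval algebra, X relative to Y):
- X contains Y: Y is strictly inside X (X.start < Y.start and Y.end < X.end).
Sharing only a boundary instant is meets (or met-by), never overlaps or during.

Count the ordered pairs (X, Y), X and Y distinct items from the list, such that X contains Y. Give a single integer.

Checking all 90 ordered pairs for relation 'contains'; matching pairs in alphabetical order:
(amber_phase, silver_phase): amber_phase contains silver_phase ✓
(crimson_phase, silver_phase): crimson_phase contains silver_phase ✓
(green_phase, red_phase): green_phase contains red_phase ✓
(green_phase, silver_phase): green_phase contains silver_phase ✓
(red_phase, silver_phase): red_phase contains silver_phase ✓
(violet_phase, gold_phase): violet_phase contains gold_phase ✓
Count: 6.

6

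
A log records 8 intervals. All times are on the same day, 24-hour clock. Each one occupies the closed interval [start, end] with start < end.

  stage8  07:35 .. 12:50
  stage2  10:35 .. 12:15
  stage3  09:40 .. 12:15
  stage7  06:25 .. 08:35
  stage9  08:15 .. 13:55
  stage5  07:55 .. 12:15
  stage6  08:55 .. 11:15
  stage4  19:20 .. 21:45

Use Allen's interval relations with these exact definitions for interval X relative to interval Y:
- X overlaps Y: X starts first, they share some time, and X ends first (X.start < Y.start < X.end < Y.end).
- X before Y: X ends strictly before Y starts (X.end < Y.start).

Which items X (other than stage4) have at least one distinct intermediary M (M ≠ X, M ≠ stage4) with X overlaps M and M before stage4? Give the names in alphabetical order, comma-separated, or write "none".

stage5, stage6, stage7, stage8

Target stage4 = [19:20, 21:45].
Intermediaries M with M before stage4: stage2, stage3, stage5, stage6, stage7, stage8, stage9.
Via stage2 — items with X overlaps stage2: stage6.
Via stage3 — items with X overlaps stage3: stage6.
Via stage5 — items with X overlaps stage5: stage7.
Via stage6 — items with X overlaps stage6: none.
Via stage7 — items with X overlaps stage7: none.
Via stage8 — items with X overlaps stage8: stage7.
Via stage9 — items with X overlaps stage9: stage5, stage7, stage8.
Union: stage5, stage6, stage7, stage8.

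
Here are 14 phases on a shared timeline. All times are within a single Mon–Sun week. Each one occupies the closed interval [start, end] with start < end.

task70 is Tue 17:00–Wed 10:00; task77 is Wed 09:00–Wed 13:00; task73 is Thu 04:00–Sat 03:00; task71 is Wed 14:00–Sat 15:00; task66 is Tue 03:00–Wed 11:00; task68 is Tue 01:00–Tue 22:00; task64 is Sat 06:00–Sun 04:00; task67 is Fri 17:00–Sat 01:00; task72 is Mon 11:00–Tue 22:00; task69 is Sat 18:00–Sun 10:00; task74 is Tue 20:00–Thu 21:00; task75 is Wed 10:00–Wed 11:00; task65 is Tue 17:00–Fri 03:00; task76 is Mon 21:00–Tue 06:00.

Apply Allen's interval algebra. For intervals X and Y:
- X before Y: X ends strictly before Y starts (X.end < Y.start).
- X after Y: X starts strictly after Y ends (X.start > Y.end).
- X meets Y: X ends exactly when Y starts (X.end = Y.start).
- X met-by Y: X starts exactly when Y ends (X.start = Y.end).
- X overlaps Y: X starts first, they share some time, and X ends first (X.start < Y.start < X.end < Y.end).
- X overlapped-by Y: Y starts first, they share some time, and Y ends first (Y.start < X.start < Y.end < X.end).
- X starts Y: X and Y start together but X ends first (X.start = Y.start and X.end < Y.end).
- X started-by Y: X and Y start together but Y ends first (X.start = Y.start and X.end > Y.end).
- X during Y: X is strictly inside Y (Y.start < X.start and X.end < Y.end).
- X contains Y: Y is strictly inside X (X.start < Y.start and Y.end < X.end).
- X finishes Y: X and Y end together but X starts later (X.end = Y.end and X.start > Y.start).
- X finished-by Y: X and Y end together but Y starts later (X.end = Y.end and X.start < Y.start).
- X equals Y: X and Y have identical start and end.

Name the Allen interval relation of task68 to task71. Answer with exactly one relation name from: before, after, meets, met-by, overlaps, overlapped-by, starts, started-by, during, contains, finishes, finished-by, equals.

before

task68 = [Tue 01:00, Tue 22:00]; task71 = [Wed 14:00, Sat 15:00].
Compare endpoints: task68.start < task71.start, task68.start < task71.end, task68.end < task71.start, task68.end < task71.end.
That pattern is 'before'.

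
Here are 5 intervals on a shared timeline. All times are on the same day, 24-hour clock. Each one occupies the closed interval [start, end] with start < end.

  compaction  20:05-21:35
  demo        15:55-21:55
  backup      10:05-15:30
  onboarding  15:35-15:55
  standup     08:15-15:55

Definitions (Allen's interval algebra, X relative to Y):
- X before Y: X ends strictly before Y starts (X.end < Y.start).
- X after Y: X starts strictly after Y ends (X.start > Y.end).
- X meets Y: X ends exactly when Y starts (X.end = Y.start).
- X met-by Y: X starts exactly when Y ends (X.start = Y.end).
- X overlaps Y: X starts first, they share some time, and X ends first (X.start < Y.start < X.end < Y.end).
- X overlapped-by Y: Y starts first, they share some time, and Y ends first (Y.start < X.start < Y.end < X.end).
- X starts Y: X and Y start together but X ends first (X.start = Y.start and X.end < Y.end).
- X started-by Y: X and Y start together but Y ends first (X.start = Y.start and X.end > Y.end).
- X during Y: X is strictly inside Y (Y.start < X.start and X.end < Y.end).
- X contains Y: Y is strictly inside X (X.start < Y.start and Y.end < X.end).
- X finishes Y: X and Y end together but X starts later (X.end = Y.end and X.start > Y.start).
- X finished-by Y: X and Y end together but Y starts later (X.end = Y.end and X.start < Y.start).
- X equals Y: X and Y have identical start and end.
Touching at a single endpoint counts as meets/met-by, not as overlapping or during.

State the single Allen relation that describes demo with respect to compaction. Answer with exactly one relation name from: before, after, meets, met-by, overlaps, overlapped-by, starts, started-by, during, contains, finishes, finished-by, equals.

demo = [15:55, 21:55]; compaction = [20:05, 21:35].
Compare endpoints: demo.start < compaction.start, demo.start < compaction.end, demo.end > compaction.start, demo.end > compaction.end.
That pattern is 'contains'.

contains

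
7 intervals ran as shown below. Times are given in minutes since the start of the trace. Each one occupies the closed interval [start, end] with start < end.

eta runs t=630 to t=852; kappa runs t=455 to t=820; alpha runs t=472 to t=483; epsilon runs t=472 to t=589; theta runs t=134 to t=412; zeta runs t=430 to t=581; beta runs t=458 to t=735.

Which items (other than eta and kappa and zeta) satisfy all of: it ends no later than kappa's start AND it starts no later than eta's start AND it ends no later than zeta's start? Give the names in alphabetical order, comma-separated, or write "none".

Conditions: its end is no later than kappa's start (X.end <= t=455) AND its start is no later than eta's start (X.start <= t=630) AND its end is no later than zeta's start (X.end <= t=430).
alpha: end t=483 <= t=455? ✗; start t=472 <= t=630? ✓; end t=483 <= t=430? ✗ → no.
beta: end t=735 <= t=455? ✗; start t=458 <= t=630? ✓; end t=735 <= t=430? ✗ → no.
epsilon: end t=589 <= t=455? ✗; start t=472 <= t=630? ✓; end t=589 <= t=430? ✗ → no.
theta: end t=412 <= t=455? ✓; start t=134 <= t=630? ✓; end t=412 <= t=430? ✓ → yes.
Result: theta.

theta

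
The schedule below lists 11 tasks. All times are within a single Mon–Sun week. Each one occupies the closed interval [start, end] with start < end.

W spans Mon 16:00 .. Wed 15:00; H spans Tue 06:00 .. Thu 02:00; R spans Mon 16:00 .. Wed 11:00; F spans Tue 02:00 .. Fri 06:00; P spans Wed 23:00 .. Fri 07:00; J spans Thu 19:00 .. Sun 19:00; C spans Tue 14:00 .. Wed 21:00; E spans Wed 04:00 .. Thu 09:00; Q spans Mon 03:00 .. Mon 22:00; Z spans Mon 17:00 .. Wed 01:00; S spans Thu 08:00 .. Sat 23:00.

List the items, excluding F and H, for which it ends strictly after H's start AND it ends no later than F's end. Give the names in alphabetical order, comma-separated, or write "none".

C, E, R, W, Z

Conditions: its end is strictly after H's start (X.end > Tue 06:00) AND its end is no later than F's end (X.end <= Fri 06:00).
C: end Wed 21:00 > Tue 06:00? ✓; end Wed 21:00 <= Fri 06:00? ✓ → yes.
E: end Thu 09:00 > Tue 06:00? ✓; end Thu 09:00 <= Fri 06:00? ✓ → yes.
J: end Sun 19:00 > Tue 06:00? ✓; end Sun 19:00 <= Fri 06:00? ✗ → no.
P: end Fri 07:00 > Tue 06:00? ✓; end Fri 07:00 <= Fri 06:00? ✗ → no.
Q: end Mon 22:00 > Tue 06:00? ✗; end Mon 22:00 <= Fri 06:00? ✓ → no.
R: end Wed 11:00 > Tue 06:00? ✓; end Wed 11:00 <= Fri 06:00? ✓ → yes.
S: end Sat 23:00 > Tue 06:00? ✓; end Sat 23:00 <= Fri 06:00? ✗ → no.
W: end Wed 15:00 > Tue 06:00? ✓; end Wed 15:00 <= Fri 06:00? ✓ → yes.
Z: end Wed 01:00 > Tue 06:00? ✓; end Wed 01:00 <= Fri 06:00? ✓ → yes.
Result: C, E, R, W, Z.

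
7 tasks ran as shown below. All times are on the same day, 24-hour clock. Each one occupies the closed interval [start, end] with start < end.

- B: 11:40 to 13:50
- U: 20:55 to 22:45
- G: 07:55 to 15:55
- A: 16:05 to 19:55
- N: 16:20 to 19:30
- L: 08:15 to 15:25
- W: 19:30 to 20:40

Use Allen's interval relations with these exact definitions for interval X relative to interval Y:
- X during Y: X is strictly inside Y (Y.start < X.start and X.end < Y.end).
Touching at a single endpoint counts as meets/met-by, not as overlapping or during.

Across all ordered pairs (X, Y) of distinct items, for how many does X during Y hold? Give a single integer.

Checking all 42 ordered pairs for relation 'during'; matching pairs in alphabetical order:
(B, G): B during G ✓
(B, L): B during L ✓
(L, G): L during G ✓
(N, A): N during A ✓
Count: 4.

4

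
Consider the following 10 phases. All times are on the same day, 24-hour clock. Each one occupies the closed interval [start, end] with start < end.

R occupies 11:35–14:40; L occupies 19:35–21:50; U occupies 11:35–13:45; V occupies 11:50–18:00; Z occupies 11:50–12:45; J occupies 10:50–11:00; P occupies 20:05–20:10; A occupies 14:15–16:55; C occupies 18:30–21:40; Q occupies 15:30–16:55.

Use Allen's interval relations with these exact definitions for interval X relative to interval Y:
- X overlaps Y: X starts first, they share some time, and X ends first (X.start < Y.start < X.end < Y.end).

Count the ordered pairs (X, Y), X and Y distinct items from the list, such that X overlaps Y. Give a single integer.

Checking all 90 ordered pairs for relation 'overlaps'; matching pairs in alphabetical order:
(C, L): C overlaps L ✓
(R, A): R overlaps A ✓
(R, V): R overlaps V ✓
(U, V): U overlaps V ✓
Count: 4.

4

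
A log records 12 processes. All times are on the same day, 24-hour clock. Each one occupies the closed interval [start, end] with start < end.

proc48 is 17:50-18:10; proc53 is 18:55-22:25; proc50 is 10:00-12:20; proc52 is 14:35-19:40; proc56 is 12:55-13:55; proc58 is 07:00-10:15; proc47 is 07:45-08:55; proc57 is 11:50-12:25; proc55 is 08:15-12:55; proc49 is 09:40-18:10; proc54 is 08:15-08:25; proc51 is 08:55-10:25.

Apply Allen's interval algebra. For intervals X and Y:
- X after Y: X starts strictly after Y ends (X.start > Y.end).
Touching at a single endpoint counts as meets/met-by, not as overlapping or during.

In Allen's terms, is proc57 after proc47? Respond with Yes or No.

proc57 = [11:50, 12:25], proc47 = [07:45, 08:55].
Actual relation of proc57 to proc47: after.
Asked whether 'after' holds → Yes.

Yes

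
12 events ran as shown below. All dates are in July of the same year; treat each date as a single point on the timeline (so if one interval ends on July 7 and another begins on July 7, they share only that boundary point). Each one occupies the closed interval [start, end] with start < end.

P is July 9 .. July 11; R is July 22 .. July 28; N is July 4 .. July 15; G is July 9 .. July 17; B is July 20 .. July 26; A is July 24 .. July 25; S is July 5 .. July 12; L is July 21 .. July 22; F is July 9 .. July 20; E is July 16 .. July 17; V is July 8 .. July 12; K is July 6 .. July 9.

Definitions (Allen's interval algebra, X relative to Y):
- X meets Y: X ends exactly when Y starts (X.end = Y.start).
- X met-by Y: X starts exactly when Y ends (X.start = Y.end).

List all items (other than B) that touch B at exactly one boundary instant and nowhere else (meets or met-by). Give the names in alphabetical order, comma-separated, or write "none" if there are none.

F

Target B = [July 20, July 26].
A [July 24, July 25] → during → no.
E [July 16, July 17] → before → no.
F [July 9, July 20] → meets → yes.
G [July 9, July 17] → before → no.
K [July 6, July 9] → before → no.
L [July 21, July 22] → during → no.
N [July 4, July 15] → before → no.
P [July 9, July 11] → before → no.
R [July 22, July 28] → overlapped-by → no.
S [July 5, July 12] → before → no.
V [July 8, July 12] → before → no.
Result: F.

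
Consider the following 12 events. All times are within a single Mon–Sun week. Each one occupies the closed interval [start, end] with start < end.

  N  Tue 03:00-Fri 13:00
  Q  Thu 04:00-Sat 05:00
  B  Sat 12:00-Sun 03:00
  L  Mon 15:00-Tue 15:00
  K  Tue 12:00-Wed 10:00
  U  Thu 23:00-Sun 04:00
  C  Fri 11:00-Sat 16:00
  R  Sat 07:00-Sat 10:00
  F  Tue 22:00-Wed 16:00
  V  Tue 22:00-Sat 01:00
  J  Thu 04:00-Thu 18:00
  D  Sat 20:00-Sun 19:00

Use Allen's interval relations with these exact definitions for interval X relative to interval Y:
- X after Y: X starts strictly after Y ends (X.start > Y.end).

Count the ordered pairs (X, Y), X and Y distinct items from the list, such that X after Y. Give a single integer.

Checking all 132 ordered pairs for relation 'after'; matching pairs in alphabetical order:
(B, F): B after F ✓
(B, J): B after J ✓
(B, K): B after K ✓
(B, L): B after L ✓
(B, N): B after N ✓
(B, Q): B after Q ✓
(B, R): B after R ✓
(B, V): B after V ✓
(C, F): C after F ✓
(C, J): C after J ✓
(C, K): C after K ✓
(C, L): C after L ✓
(D, C): D after C ✓
(D, F): D after F ✓
(D, J): D after J ✓
(D, K): D after K ✓
(D, L): D after L ✓
(D, N): D after N ✓
(D, Q): D after Q ✓
(D, R): D after R ✓
(D, V): D after V ✓
(F, L): F after L ✓
(J, F): J after F ✓
(J, K): J after K ✓
... plus 16 further pairs not listed.
Count: 40.

40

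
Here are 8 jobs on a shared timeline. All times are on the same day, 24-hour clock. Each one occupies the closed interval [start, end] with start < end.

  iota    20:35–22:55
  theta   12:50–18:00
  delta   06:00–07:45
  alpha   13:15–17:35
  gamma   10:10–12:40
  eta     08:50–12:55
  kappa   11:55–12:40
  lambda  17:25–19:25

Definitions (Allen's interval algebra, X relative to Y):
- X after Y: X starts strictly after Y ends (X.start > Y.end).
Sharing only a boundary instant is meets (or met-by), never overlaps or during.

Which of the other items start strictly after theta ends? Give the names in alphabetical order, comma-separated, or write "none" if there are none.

iota

Target theta = [12:50, 18:00].
alpha [13:15, 17:35] → during → no.
delta [06:00, 07:45] → before → no.
eta [08:50, 12:55] → overlaps → no.
gamma [10:10, 12:40] → before → no.
iota [20:35, 22:55] → after → yes.
kappa [11:55, 12:40] → before → no.
lambda [17:25, 19:25] → overlapped-by → no.
Result: iota.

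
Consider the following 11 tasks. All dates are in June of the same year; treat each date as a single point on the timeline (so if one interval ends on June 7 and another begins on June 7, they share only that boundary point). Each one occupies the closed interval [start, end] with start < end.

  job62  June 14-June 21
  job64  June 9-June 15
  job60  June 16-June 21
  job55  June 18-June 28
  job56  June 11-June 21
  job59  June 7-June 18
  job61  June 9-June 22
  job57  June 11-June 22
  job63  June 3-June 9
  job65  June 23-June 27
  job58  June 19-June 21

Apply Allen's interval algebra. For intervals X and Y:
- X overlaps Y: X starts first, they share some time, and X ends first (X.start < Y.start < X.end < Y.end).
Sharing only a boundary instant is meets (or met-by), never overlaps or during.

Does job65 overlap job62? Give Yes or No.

No

job65 = [June 23, June 27], job62 = [June 14, June 21].
Actual relation of job65 to job62: after.
Asked whether 'overlaps' holds → No.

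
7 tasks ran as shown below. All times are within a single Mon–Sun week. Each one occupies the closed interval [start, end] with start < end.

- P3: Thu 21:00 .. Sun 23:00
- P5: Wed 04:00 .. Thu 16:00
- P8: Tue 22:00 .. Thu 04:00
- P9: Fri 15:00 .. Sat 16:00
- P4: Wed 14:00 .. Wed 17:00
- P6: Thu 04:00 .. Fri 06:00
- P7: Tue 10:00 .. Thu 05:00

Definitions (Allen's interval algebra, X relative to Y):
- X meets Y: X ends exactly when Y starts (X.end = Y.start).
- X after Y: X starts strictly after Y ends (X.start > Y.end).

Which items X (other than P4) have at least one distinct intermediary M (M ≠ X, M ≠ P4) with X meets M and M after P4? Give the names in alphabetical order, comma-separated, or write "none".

P8

Target P4 = [Wed 14:00, Wed 17:00].
Intermediaries M with M after P4: P3, P6, P9.
Via P3 — items with X meets P3: none.
Via P6 — items with X meets P6: P8.
Via P9 — items with X meets P9: none.
Union: P8.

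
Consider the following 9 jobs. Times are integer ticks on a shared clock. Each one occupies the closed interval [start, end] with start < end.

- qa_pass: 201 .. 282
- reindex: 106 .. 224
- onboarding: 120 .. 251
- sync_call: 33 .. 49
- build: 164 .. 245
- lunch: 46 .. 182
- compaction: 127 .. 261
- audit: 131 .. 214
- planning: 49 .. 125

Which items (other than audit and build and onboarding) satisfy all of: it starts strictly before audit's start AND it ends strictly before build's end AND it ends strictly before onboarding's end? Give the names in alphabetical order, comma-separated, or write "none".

lunch, planning, reindex, sync_call

Conditions: its start is strictly before audit's start (X.start < 131) AND its end is strictly before build's end (X.end < 245) AND its end is strictly before onboarding's end (X.end < 251).
compaction: start 127 < 131? ✓; end 261 < 245? ✗; end 261 < 251? ✗ → no.
lunch: start 46 < 131? ✓; end 182 < 245? ✓; end 182 < 251? ✓ → yes.
planning: start 49 < 131? ✓; end 125 < 245? ✓; end 125 < 251? ✓ → yes.
qa_pass: start 201 < 131? ✗; end 282 < 245? ✗; end 282 < 251? ✗ → no.
reindex: start 106 < 131? ✓; end 224 < 245? ✓; end 224 < 251? ✓ → yes.
sync_call: start 33 < 131? ✓; end 49 < 245? ✓; end 49 < 251? ✓ → yes.
Result: lunch, planning, reindex, sync_call.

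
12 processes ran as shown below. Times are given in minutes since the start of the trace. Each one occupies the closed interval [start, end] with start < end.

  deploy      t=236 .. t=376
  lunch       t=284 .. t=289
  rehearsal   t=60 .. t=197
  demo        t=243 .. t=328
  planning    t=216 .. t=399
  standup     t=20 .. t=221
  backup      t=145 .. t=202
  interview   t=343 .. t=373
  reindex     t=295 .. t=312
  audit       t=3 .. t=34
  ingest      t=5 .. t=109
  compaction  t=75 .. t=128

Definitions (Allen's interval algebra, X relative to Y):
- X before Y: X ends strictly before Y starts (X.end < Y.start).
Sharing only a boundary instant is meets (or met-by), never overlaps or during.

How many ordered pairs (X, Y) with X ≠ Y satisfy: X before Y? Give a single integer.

Checking all 132 ordered pairs for relation 'before'; matching pairs in alphabetical order:
(audit, backup): audit before backup ✓
(audit, compaction): audit before compaction ✓
(audit, demo): audit before demo ✓
(audit, deploy): audit before deploy ✓
(audit, interview): audit before interview ✓
(audit, lunch): audit before lunch ✓
(audit, planning): audit before planning ✓
(audit, rehearsal): audit before rehearsal ✓
(audit, reindex): audit before reindex ✓
(backup, demo): backup before demo ✓
(backup, deploy): backup before deploy ✓
(backup, interview): backup before interview ✓
(backup, lunch): backup before lunch ✓
(backup, planning): backup before planning ✓
(backup, reindex): backup before reindex ✓
(compaction, backup): compaction before backup ✓
(compaction, demo): compaction before demo ✓
(compaction, deploy): compaction before deploy ✓
(compaction, interview): compaction before interview ✓
(compaction, lunch): compaction before lunch ✓
(compaction, planning): compaction before planning ✓
(compaction, reindex): compaction before reindex ✓
(demo, interview): demo before interview ✓
(ingest, backup): ingest before backup ✓
... plus 20 further pairs not listed.
Count: 44.

44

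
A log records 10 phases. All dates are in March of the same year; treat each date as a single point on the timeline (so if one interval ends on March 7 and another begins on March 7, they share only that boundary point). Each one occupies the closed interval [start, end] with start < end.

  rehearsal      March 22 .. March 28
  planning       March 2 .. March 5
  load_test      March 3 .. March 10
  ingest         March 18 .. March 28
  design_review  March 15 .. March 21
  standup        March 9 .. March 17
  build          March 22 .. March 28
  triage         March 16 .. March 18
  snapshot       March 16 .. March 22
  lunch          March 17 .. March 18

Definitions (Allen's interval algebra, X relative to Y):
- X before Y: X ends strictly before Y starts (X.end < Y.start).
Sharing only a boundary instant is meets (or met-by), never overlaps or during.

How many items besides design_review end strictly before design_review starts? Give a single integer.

2

Target design_review = [March 15, March 21].
build [March 22, March 28] → after → no.
ingest [March 18, March 28] → overlapped-by → no.
load_test [March 3, March 10] → before → counts.
lunch [March 17, March 18] → during → no.
planning [March 2, March 5] → before → counts.
rehearsal [March 22, March 28] → after → no.
snapshot [March 16, March 22] → overlapped-by → no.
standup [March 9, March 17] → overlaps → no.
triage [March 16, March 18] → during → no.
Total: 2.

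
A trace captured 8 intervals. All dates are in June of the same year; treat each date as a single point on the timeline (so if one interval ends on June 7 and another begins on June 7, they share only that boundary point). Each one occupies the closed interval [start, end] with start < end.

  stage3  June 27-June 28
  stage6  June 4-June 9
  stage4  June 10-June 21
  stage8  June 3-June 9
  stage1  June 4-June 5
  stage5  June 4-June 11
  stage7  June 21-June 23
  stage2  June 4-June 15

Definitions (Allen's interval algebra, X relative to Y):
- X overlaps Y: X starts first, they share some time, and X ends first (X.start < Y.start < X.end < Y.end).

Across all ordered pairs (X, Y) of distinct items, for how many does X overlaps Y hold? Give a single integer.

4

Checking all 56 ordered pairs for relation 'overlaps'; matching pairs in alphabetical order:
(stage2, stage4): stage2 overlaps stage4 ✓
(stage5, stage4): stage5 overlaps stage4 ✓
(stage8, stage2): stage8 overlaps stage2 ✓
(stage8, stage5): stage8 overlaps stage5 ✓
Count: 4.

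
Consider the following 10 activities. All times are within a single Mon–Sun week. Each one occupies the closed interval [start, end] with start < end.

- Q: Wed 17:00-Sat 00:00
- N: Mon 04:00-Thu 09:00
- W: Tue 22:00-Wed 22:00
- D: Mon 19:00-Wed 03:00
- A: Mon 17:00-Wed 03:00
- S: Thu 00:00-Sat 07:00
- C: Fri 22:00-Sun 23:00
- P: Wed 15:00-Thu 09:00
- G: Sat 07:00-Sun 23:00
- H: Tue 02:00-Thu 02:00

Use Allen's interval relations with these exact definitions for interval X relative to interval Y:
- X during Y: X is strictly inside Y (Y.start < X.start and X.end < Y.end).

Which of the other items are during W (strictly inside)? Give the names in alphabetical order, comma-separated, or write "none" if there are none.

none

Target W = [Tue 22:00, Wed 22:00].
A [Mon 17:00, Wed 03:00] → overlaps → no.
C [Fri 22:00, Sun 23:00] → after → no.
D [Mon 19:00, Wed 03:00] → overlaps → no.
G [Sat 07:00, Sun 23:00] → after → no.
H [Tue 02:00, Thu 02:00] → contains → no.
N [Mon 04:00, Thu 09:00] → contains → no.
P [Wed 15:00, Thu 09:00] → overlapped-by → no.
Q [Wed 17:00, Sat 00:00] → overlapped-by → no.
S [Thu 00:00, Sat 07:00] → after → no.
Result: none.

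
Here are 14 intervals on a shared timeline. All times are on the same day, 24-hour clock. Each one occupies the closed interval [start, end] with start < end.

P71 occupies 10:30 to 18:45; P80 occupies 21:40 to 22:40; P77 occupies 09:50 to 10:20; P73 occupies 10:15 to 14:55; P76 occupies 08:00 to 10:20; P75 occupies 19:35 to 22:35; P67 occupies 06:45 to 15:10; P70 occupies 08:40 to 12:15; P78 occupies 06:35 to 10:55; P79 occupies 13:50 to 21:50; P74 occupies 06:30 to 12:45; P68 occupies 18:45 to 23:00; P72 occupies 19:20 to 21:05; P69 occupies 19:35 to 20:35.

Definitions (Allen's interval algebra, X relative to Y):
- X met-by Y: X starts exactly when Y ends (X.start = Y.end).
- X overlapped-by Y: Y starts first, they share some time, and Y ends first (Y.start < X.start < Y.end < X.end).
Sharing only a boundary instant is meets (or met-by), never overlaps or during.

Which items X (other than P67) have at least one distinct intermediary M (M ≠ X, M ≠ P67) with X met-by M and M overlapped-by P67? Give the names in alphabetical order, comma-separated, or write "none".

Target P67 = [06:45, 15:10].
Intermediaries M with M overlapped-by P67: P71, P79.
Via P71 — items with X met-by P71: P68.
Via P79 — items with X met-by P79: none.
Union: P68.

P68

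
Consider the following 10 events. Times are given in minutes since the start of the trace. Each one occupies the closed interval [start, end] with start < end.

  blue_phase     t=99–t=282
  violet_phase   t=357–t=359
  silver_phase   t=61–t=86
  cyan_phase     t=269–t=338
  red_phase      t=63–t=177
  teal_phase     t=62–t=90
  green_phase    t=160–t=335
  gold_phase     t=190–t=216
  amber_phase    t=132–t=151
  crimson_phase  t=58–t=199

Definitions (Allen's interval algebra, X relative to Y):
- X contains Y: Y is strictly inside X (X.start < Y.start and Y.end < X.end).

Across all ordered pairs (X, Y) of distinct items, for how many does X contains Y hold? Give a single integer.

8

Checking all 90 ordered pairs for relation 'contains'; matching pairs in alphabetical order:
(blue_phase, amber_phase): blue_phase contains amber_phase ✓
(blue_phase, gold_phase): blue_phase contains gold_phase ✓
(crimson_phase, amber_phase): crimson_phase contains amber_phase ✓
(crimson_phase, red_phase): crimson_phase contains red_phase ✓
(crimson_phase, silver_phase): crimson_phase contains silver_phase ✓
(crimson_phase, teal_phase): crimson_phase contains teal_phase ✓
(green_phase, gold_phase): green_phase contains gold_phase ✓
(red_phase, amber_phase): red_phase contains amber_phase ✓
Count: 8.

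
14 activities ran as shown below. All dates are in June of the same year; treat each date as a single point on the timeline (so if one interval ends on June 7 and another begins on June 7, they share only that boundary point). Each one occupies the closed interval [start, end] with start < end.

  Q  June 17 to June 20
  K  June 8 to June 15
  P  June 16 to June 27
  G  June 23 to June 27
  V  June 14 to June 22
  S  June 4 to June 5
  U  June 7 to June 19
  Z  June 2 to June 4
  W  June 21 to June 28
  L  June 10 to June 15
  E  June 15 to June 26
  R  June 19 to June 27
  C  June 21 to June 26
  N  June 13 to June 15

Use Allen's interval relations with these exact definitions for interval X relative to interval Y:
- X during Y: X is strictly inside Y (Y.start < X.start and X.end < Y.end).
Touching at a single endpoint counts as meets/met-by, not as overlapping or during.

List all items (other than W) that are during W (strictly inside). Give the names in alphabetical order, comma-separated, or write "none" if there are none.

Target W = [June 21, June 28].
C [June 21, June 26] → starts → no.
E [June 15, June 26] → overlaps → no.
G [June 23, June 27] → during → yes.
K [June 8, June 15] → before → no.
L [June 10, June 15] → before → no.
N [June 13, June 15] → before → no.
P [June 16, June 27] → overlaps → no.
Q [June 17, June 20] → before → no.
R [June 19, June 27] → overlaps → no.
S [June 4, June 5] → before → no.
U [June 7, June 19] → before → no.
V [June 14, June 22] → overlaps → no.
Z [June 2, June 4] → before → no.
Result: G.

G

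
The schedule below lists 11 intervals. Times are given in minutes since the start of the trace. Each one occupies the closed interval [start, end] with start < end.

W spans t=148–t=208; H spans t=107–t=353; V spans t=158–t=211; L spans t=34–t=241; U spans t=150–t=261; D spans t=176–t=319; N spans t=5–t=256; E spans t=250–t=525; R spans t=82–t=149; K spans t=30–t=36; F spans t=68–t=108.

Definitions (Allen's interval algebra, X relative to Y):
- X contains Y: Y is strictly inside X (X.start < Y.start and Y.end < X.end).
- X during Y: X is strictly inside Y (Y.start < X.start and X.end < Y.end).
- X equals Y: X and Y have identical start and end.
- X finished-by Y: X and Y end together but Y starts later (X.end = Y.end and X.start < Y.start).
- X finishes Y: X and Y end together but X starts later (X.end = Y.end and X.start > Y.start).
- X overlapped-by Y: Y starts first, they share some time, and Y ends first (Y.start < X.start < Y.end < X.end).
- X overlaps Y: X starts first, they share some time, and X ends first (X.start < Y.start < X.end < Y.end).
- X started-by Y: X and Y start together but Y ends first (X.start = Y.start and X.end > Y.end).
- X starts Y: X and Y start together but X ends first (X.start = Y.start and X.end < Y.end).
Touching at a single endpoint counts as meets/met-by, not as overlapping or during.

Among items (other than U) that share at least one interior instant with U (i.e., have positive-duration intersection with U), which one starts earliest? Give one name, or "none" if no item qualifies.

Target U = [t=150, t=261].
D [t=176, t=319] → overlapped-by → candidate.
E [t=250, t=525] → overlapped-by → candidate.
F [t=68, t=108] → before → excluded.
H [t=107, t=353] → contains → candidate.
K [t=30, t=36] → before → excluded.
L [t=34, t=241] → overlaps → candidate.
N [t=5, t=256] → overlaps → candidate.
R [t=82, t=149] → before → excluded.
V [t=158, t=211] → during → candidate.
W [t=148, t=208] → overlaps → candidate.
Among candidates, earliest start is t=5 → N.

N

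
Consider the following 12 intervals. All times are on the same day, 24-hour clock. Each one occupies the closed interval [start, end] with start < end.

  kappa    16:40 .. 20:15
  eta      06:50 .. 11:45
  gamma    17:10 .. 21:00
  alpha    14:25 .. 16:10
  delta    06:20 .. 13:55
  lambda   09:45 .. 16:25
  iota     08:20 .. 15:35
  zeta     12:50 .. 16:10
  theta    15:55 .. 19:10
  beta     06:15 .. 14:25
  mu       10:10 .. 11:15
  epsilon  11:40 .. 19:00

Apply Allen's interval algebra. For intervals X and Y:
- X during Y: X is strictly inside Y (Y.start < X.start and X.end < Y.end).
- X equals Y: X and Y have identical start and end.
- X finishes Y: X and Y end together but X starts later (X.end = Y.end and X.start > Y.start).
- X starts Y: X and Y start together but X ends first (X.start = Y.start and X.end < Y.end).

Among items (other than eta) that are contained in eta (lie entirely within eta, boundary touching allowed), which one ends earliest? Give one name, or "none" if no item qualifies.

mu

Target eta = [06:50, 11:45].
alpha [14:25, 16:10] → after → excluded.
beta [06:15, 14:25] → contains → excluded.
delta [06:20, 13:55] → contains → excluded.
epsilon [11:40, 19:00] → overlapped-by → excluded.
gamma [17:10, 21:00] → after → excluded.
iota [08:20, 15:35] → overlapped-by → excluded.
kappa [16:40, 20:15] → after → excluded.
lambda [09:45, 16:25] → overlapped-by → excluded.
mu [10:10, 11:15] → during → candidate.
theta [15:55, 19:10] → after → excluded.
zeta [12:50, 16:10] → after → excluded.
Among candidates, earliest end is 11:15 → mu.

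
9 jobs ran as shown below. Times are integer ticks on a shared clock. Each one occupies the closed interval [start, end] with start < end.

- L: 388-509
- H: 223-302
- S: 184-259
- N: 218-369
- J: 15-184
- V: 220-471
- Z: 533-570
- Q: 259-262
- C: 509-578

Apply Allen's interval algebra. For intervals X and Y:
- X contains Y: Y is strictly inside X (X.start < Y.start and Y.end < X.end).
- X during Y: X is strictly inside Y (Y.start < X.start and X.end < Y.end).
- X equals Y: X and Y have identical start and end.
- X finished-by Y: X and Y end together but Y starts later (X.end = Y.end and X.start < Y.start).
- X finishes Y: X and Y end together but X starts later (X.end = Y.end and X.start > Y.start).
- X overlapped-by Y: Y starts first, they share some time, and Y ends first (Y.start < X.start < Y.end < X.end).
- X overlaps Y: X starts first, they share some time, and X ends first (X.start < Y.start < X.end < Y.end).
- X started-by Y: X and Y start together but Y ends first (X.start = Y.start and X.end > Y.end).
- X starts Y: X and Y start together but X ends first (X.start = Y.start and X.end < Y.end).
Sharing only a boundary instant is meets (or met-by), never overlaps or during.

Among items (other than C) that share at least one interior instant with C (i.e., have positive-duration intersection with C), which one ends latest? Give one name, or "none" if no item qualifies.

Target C = [509, 578].
H [223, 302] → before → excluded.
J [15, 184] → before → excluded.
L [388, 509] → meets → excluded.
N [218, 369] → before → excluded.
Q [259, 262] → before → excluded.
S [184, 259] → before → excluded.
V [220, 471] → before → excluded.
Z [533, 570] → during → candidate.
Among candidates, latest end is 570 → Z.

Z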